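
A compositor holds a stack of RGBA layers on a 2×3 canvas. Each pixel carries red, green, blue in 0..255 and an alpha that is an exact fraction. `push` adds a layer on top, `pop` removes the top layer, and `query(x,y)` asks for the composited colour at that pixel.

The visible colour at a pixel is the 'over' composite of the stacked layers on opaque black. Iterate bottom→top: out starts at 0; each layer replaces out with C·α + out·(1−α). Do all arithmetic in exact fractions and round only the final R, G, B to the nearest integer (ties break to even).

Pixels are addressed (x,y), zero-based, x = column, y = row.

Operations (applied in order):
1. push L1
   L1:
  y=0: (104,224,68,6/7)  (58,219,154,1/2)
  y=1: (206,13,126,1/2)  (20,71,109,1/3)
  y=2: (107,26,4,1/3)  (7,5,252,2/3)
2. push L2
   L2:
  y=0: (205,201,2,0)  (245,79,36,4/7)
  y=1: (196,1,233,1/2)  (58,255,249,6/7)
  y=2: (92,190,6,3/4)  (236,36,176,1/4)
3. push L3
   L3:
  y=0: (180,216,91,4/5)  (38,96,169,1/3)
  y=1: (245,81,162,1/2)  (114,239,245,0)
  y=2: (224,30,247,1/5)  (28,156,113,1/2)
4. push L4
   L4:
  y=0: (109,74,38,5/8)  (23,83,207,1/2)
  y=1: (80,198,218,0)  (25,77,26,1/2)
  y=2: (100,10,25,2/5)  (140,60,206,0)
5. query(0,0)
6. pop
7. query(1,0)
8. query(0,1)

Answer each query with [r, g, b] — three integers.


at x=0,y=0 over L1,L2,L3,L4:
+L1 (α=6/7) → [624/7, 192, 408/7]
+L2 (α=0) → [624/7, 192, 408/7]
+L3 (α=4/5) → [5664/35, 1056/5, 2956/35]
+L4 (α=5/8) → [36067/280, 2509/20, 7759/140]
→ [129, 125, 55]

at x=1,y=0 over L1,L2,L3:
L1 α=1/2: [29, 219/2, 77]
L2 α=4/7: [1067/7, 1289/14, 375/7]
L3 α=1/3: [800/7, 1961/21, 1933/21]
rounded: [114, 93, 92]

at x=0,y=1 over L1,L2,L3:
after L1 α=1/2: [103, 13/2, 63]
after L2 α=1/2: [299/2, 15/4, 148]
after L3 α=1/2: [789/4, 339/8, 155]
→ [197, 42, 155]


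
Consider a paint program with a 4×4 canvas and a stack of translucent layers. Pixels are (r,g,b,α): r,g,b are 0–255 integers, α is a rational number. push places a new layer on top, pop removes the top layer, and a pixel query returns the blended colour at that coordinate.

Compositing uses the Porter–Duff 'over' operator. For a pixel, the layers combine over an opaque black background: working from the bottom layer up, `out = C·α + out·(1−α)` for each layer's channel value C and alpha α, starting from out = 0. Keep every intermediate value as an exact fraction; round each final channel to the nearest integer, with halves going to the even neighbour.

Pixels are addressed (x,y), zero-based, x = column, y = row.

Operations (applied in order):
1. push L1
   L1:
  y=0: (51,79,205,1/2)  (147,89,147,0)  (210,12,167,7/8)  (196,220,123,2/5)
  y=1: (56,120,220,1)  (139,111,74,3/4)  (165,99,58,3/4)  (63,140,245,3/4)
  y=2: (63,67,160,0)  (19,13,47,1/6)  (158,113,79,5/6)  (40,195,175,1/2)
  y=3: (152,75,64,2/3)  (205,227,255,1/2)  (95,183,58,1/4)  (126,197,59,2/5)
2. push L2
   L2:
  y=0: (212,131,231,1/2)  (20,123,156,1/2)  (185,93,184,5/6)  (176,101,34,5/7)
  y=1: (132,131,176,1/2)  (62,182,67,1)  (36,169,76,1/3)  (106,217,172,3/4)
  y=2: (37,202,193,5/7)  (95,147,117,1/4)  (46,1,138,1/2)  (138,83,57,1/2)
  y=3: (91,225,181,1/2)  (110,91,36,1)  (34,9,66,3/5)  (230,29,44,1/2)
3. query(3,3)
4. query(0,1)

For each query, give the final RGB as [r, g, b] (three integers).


query (3,3) [L1,L2] — begin 0,0,0
L1 α=2/5: [252/5, 394/5, 118/5]
L2 α=1/2: [701/5, 539/10, 169/5]
rounded: [140, 54, 34]

at x=0,y=1 over L1,L2:
after L1 α=1: [56, 120, 220]
after L2 α=1/2: [94, 251/2, 198]
rounded: [94, 126, 198]


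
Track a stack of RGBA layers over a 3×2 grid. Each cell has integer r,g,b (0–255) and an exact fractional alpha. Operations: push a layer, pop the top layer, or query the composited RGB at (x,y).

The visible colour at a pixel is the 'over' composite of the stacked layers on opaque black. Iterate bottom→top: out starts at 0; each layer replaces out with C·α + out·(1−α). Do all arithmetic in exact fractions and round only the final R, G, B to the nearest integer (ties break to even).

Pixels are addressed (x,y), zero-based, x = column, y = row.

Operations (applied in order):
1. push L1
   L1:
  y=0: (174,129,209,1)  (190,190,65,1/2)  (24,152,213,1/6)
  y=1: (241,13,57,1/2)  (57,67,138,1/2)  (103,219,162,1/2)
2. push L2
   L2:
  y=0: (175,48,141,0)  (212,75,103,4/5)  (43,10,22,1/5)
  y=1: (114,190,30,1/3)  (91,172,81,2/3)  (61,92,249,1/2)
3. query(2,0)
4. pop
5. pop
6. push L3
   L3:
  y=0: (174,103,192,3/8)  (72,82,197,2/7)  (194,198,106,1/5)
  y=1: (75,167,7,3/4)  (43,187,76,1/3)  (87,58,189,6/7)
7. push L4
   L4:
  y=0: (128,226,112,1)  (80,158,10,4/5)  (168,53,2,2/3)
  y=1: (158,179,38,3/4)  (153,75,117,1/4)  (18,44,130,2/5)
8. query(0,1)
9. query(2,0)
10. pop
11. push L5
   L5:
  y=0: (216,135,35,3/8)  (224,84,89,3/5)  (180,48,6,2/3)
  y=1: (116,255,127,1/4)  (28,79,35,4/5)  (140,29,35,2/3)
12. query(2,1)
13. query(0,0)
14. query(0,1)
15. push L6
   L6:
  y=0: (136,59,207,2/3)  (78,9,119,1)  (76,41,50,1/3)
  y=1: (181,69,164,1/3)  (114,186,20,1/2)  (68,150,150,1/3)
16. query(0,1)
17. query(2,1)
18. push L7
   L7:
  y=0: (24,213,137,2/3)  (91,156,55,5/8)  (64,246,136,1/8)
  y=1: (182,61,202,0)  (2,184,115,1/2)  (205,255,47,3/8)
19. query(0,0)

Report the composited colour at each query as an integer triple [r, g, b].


at x=2,y=0 over L1,L2:
L1 α=1/6: [4, 76/3, 71/2]
L2 α=1/5: [59/5, 334/15, 164/5]
→ [12, 22, 33]

(0,1) stack=L3,L4; from [0,0,0]:
+L3 (α=3/4) → [225/4, 501/4, 21/4]
+L4 (α=3/4) → [2121/16, 2649/16, 477/16]
→ [133, 166, 30]

at x=2,y=0 over L3,L4:
after L3 α=1/5: [194/5, 198/5, 106/5]
after L4 α=2/3: [1874/15, 728/15, 42/5]
= [125, 49, 8]

(2,1) stack=L3,L5; from [0,0,0]:
L3 α=6/7: [522/7, 348/7, 162]
L5 α=2/3: [2482/21, 754/21, 232/3]
= [118, 36, 77]

(0,0) stack=L3,L5; from [0,0,0]:
+L3 (α=3/8) → [261/4, 309/8, 72]
+L5 (α=3/8) → [3897/32, 4785/64, 465/8]
rounded: [122, 75, 58]

(0,1) stack=L3,L5; from [0,0,0]:
after L3 α=3/4: [225/4, 501/4, 21/4]
after L5 α=1/4: [1139/16, 2523/16, 571/16]
rounded: [71, 158, 36]

at x=0,y=1 over L3,L5,L6:
+L3 (α=3/4) → [225/4, 501/4, 21/4]
+L5 (α=1/4) → [1139/16, 2523/16, 571/16]
+L6 (α=1/3) → [2587/24, 1025/8, 1883/24]
rounded: [108, 128, 78]

query (2,1) [L3,L5,L6] — begin 0,0,0
+L3 (α=6/7) → [522/7, 348/7, 162]
+L5 (α=2/3) → [2482/21, 754/21, 232/3]
+L6 (α=1/3) → [6392/63, 4658/63, 914/9]
rounded: [101, 74, 102]

(0,0) stack=L3,L5,L6,L7; from [0,0,0]:
L3 α=3/8: [261/4, 309/8, 72]
L5 α=3/8: [3897/32, 4785/64, 465/8]
L6 α=2/3: [12601/96, 12337/192, 1259/8]
L7 α=2/3: [17209/288, 94129/576, 3451/24]
= [60, 163, 144]


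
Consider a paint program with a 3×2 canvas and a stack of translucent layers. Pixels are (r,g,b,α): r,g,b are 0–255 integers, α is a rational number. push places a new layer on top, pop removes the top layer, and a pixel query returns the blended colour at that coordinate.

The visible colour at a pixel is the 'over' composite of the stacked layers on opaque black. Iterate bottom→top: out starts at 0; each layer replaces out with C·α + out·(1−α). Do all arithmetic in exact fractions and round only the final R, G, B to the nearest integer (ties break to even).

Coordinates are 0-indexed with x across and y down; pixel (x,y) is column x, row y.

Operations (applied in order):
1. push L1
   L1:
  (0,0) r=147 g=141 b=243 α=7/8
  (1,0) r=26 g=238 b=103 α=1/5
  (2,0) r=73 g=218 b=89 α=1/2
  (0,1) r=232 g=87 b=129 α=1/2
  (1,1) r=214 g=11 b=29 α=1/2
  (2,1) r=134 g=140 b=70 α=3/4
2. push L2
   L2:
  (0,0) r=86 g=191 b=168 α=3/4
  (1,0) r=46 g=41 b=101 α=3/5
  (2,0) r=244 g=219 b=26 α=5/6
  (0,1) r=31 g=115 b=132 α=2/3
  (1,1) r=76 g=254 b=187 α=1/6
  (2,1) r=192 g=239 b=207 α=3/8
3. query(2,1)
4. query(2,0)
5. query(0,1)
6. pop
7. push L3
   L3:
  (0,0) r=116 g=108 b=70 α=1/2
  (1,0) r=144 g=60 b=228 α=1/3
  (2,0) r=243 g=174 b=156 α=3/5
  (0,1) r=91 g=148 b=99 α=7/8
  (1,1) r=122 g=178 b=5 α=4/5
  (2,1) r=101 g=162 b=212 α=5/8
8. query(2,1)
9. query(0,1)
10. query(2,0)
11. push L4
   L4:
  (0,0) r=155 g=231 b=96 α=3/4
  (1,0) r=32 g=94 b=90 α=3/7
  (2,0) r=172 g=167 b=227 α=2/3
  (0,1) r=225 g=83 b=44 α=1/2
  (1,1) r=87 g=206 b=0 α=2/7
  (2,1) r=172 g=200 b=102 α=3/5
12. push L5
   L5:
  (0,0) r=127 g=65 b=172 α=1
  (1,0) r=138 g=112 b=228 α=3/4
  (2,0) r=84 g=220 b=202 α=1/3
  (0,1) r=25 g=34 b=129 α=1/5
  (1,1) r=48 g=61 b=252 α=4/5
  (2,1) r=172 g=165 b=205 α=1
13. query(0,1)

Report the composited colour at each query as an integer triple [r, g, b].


query (2,1) [L1,L2] — begin 0,0,0
after L1 α=3/4: [201/2, 105, 105/2]
after L2 α=3/8: [2157/16, 621/4, 1767/16]
= [135, 155, 110]

at x=2,y=0 over L1,L2:
L1 α=1/2: [73/2, 109, 89/2]
L2 α=5/6: [2513/12, 602/3, 349/12]
= [209, 201, 29]

query (0,1) [L1,L2] — begin 0,0,0
+L1 (α=1/2) → [116, 87/2, 129/2]
+L2 (α=2/3) → [178/3, 547/6, 219/2]
= [59, 91, 110]

query (2,1) [L1,L3] — begin 0,0,0
after L1 α=3/4: [201/2, 105, 105/2]
after L3 α=5/8: [1613/16, 1125/8, 2435/16]
→ [101, 141, 152]

(0,1) stack=L1,L3; from [0,0,0]:
+L1 (α=1/2) → [116, 87/2, 129/2]
+L3 (α=7/8) → [753/8, 2159/16, 1515/16]
rounded: [94, 135, 95]

(2,0) stack=L1,L3; from [0,0,0]:
+L1 (α=1/2) → [73/2, 109, 89/2]
+L3 (α=3/5) → [802/5, 148, 557/5]
= [160, 148, 111]

at x=0,y=1 over L1,L3,L4,L5:
L1 α=1/2: [116, 87/2, 129/2]
L3 α=7/8: [753/8, 2159/16, 1515/16]
L4 α=1/2: [2553/16, 3487/32, 2219/32]
L5 α=1/5: [2653/20, 3759/40, 3251/40]
= [133, 94, 81]


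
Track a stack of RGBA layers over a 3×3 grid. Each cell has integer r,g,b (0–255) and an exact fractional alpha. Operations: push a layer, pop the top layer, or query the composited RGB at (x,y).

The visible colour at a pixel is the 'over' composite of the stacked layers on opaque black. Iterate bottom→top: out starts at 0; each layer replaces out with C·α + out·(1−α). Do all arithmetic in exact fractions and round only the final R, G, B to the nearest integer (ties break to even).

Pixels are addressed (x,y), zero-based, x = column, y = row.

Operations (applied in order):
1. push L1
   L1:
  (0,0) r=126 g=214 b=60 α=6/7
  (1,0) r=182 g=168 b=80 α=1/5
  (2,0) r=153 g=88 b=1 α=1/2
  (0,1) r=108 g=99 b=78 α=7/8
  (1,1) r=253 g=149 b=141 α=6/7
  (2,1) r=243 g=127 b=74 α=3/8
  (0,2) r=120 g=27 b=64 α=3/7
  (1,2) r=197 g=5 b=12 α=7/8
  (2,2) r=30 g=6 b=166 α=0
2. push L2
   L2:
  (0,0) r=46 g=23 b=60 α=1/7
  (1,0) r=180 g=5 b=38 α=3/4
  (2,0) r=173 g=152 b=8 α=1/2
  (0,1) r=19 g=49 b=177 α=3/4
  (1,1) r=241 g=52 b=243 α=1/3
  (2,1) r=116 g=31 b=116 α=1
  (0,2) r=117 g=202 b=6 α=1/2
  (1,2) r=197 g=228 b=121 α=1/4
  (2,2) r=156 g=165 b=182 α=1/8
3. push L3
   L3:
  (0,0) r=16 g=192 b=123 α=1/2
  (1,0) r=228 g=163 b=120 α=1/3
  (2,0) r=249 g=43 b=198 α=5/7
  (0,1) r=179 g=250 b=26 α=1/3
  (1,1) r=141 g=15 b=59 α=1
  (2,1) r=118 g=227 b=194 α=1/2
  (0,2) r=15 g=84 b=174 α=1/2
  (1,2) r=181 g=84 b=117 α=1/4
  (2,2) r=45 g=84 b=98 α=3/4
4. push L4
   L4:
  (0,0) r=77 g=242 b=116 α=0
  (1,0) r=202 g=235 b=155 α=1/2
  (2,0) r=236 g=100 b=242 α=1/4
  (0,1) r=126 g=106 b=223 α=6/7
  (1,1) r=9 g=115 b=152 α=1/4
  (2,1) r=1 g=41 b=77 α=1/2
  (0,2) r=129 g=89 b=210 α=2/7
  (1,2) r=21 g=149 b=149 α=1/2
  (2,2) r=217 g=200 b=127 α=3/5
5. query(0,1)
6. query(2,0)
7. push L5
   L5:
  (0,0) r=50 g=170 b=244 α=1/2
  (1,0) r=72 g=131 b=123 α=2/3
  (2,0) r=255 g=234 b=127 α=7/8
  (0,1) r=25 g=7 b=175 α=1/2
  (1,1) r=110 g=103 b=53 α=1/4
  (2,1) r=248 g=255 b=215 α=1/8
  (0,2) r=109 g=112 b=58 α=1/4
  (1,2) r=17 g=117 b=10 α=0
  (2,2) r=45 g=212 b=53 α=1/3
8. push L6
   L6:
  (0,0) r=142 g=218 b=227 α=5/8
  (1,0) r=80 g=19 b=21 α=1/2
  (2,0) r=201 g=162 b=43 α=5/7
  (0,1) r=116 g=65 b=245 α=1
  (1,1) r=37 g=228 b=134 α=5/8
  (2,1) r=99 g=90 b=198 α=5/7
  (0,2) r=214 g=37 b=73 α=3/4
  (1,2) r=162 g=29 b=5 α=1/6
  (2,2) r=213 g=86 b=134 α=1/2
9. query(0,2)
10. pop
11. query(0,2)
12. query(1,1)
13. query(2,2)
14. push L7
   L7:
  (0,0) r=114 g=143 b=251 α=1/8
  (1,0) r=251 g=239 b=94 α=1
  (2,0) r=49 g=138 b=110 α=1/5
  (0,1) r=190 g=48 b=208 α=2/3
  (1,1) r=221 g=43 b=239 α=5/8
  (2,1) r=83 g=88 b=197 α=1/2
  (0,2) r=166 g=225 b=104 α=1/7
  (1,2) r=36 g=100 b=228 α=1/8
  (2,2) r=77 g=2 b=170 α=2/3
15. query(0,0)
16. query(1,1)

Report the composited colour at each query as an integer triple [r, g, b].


query (0,1) [L1,L2,L3,L4] — begin 0,0,0
+L1 (α=7/8) → [189/2, 693/8, 273/4]
+L2 (α=3/4) → [303/8, 1869/32, 2397/16]
+L3 (α=1/3) → [1019/12, 5869/48, 2605/24]
+L4 (α=6/7) → [10091/84, 36397/336, 34717/168]
= [120, 108, 207]

at x=2,y=0 over L1,L2,L3,L4:
after L1 α=1/2: [153/2, 44, 1/2]
after L2 α=1/2: [499/4, 98, 17/4]
after L3 α=5/7: [427/2, 411/7, 1997/14]
after L4 α=1/4: [1753/8, 1933/28, 9379/56]
rounded: [219, 69, 167]

at x=0,y=2 over L1,L2,L3,L4,L5,L6:
+L1 (α=3/7) → [360/7, 81/7, 192/7]
+L2 (α=1/2) → [1179/14, 1495/14, 117/7]
+L3 (α=1/2) → [1389/28, 2671/28, 1335/14]
+L4 (α=2/7) → [14169/196, 18339/196, 12555/98]
+L5 (α=1/4) → [63871/784, 76969/784, 43349/392]
+L6 (α=3/4) → [567199/3136, 163993/3136, 129197/1568]
= [181, 52, 82]

query (0,2) [L1,L2,L3,L4,L5] — begin 0,0,0
+L1 (α=3/7) → [360/7, 81/7, 192/7]
+L2 (α=1/2) → [1179/14, 1495/14, 117/7]
+L3 (α=1/2) → [1389/28, 2671/28, 1335/14]
+L4 (α=2/7) → [14169/196, 18339/196, 12555/98]
+L5 (α=1/4) → [63871/784, 76969/784, 43349/392]
= [81, 98, 111]

query (1,1) [L1,L2,L3,L4,L5] — begin 0,0,0
after L1 α=6/7: [1518/7, 894/7, 846/7]
after L2 α=1/3: [4723/21, 2152/21, 1131/7]
after L3 α=1: [141, 15, 59]
after L4 α=1/4: [108, 40, 329/4]
after L5 α=1/4: [217/2, 223/4, 1199/16]
rounded: [108, 56, 75]

at x=2,y=2 over L1,L2,L3,L4,L5:
L1 α=0: [0, 0, 0]
L2 α=1/8: [39/2, 165/8, 91/4]
L3 α=3/4: [309/8, 2181/32, 1267/16]
L4 α=3/5: [2913/20, 11781/80, 863/8]
L5 α=1/3: [1121/10, 20261/120, 1075/12]
rounded: [112, 169, 90]

at x=0,y=0 over L1,L2,L3,L4,L5,L7:
+L1 (α=6/7) → [108, 1284/7, 360/7]
+L2 (α=1/7) → [694/7, 7865/49, 2580/49]
+L3 (α=1/2) → [403/7, 17273/98, 8607/98]
+L4 (α=0) → [403/7, 17273/98, 8607/98]
+L5 (α=1/2) → [753/14, 33933/196, 32519/196]
+L7 (α=1/8) → [981/16, 37937/224, 39547/224]
rounded: [61, 169, 177]

at x=1,y=1 over L1,L2,L3,L4,L5,L7:
L1 α=6/7: [1518/7, 894/7, 846/7]
L2 α=1/3: [4723/21, 2152/21, 1131/7]
L3 α=1: [141, 15, 59]
L4 α=1/4: [108, 40, 329/4]
L5 α=1/4: [217/2, 223/4, 1199/16]
L7 α=5/8: [2861/16, 1529/32, 22717/128]
→ [179, 48, 177]


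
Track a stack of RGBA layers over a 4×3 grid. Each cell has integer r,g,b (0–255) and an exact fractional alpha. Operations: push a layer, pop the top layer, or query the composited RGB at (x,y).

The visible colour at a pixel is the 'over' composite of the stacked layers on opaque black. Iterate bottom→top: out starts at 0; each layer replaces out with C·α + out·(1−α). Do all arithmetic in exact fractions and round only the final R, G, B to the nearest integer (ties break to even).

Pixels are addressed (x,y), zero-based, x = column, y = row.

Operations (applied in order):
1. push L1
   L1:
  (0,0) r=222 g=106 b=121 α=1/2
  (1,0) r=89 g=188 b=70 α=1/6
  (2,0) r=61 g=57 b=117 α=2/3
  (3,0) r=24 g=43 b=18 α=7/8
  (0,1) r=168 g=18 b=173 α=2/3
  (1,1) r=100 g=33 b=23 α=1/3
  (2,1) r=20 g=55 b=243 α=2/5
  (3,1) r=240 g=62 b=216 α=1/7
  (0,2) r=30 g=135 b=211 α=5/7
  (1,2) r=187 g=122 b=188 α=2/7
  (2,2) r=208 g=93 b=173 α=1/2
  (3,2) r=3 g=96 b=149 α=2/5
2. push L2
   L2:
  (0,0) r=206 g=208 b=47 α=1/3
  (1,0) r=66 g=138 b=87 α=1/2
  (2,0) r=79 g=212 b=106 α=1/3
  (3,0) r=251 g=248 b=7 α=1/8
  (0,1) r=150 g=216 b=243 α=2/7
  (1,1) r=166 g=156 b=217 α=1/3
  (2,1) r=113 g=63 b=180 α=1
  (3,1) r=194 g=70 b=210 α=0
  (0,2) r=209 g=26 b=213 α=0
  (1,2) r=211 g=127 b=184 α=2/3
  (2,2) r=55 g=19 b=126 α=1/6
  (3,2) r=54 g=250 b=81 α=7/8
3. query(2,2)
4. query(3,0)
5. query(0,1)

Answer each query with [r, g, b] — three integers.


(2,2) stack=L1,L2; from [0,0,0]:
L1 α=1/2: [104, 93/2, 173/2]
L2 α=1/6: [575/6, 503/12, 1117/12]
= [96, 42, 93]

query (3,0) [L1,L2] — begin 0,0,0
L1 α=7/8: [21, 301/8, 63/4]
L2 α=1/8: [199/4, 4091/64, 469/32]
rounded: [50, 64, 15]

query (0,1) [L1,L2] — begin 0,0,0
+L1 (α=2/3) → [112, 12, 346/3]
+L2 (α=2/7) → [860/7, 492/7, 3188/21]
= [123, 70, 152]


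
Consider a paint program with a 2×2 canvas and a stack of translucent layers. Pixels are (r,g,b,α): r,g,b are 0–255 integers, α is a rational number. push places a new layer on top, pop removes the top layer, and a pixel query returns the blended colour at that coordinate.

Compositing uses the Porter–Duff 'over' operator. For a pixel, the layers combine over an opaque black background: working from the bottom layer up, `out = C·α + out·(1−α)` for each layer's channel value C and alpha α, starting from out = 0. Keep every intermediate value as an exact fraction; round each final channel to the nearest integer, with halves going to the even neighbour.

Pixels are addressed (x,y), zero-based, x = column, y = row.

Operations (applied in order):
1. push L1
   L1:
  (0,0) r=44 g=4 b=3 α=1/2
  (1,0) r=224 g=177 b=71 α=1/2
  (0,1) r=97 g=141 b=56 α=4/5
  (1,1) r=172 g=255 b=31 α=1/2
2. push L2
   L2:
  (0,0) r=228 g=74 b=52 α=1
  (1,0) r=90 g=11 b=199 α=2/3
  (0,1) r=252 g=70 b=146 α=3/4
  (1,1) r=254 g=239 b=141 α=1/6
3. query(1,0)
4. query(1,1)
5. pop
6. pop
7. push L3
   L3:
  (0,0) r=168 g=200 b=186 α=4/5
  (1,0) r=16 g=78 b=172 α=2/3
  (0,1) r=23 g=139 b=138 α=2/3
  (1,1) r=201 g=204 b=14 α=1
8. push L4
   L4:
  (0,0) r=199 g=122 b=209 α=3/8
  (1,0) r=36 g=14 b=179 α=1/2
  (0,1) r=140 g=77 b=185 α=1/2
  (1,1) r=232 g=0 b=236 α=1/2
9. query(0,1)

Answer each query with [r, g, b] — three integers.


at x=1,y=0 over L1,L2:
+L1 (α=1/2) → [112, 177/2, 71/2]
+L2 (α=2/3) → [292/3, 221/6, 289/2]
→ [97, 37, 144]

at x=1,y=1 over L1,L2:
L1 α=1/2: [86, 255/2, 31/2]
L2 α=1/6: [114, 1753/12, 437/12]
= [114, 146, 36]

query (0,1) [L3,L4] — begin 0,0,0
L3 α=2/3: [46/3, 278/3, 92]
L4 α=1/2: [233/3, 509/6, 277/2]
→ [78, 85, 138]


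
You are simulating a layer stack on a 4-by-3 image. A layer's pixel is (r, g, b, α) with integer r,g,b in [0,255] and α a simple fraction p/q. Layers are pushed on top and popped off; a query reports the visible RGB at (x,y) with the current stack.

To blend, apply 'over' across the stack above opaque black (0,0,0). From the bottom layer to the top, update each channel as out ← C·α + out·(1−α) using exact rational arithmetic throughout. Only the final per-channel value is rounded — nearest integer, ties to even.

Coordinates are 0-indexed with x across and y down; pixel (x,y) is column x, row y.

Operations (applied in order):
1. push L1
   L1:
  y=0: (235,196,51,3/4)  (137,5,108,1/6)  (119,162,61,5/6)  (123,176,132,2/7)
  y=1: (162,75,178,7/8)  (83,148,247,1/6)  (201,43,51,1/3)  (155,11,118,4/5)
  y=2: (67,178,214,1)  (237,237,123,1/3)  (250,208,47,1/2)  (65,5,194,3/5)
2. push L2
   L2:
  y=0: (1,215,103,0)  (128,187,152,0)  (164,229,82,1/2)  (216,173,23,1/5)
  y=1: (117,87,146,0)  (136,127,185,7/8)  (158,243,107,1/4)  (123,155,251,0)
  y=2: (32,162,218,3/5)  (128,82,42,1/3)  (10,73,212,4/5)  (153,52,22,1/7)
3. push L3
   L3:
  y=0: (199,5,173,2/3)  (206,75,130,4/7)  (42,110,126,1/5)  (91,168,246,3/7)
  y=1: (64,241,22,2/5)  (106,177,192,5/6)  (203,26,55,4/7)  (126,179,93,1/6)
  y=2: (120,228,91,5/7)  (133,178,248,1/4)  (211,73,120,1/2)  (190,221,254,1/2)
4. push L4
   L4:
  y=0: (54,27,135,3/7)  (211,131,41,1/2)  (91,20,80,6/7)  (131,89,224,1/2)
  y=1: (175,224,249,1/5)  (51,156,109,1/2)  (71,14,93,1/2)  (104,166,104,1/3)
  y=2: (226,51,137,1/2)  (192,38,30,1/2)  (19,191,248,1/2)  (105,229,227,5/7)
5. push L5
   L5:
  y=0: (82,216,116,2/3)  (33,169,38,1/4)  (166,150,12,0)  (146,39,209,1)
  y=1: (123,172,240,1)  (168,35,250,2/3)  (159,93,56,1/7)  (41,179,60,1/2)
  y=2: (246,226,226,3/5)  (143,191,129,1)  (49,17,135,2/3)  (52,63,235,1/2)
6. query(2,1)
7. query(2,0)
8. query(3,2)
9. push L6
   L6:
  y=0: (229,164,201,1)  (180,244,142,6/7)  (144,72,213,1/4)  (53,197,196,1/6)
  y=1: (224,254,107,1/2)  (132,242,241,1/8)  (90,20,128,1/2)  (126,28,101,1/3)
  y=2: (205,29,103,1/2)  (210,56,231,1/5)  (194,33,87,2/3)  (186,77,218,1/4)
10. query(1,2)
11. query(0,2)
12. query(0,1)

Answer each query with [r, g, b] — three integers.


query (2,1) [L1,L2,L3,L4,L5] — begin 0,0,0
+L1 (α=1/3) → [67, 43/3, 17]
+L2 (α=1/4) → [359/4, 143/2, 79/2]
+L3 (α=4/7) → [4325/28, 91/2, 677/14]
+L4 (α=1/2) → [6313/56, 119/4, 1979/28]
+L5 (α=1/7) → [23391/196, 543/14, 6721/98]
rounded: [119, 39, 69]

(2,0) stack=L1,L2,L3,L4,L5; from [0,0,0]:
after L1 α=5/6: [595/6, 135, 305/6]
after L2 α=1/2: [1579/12, 182, 797/12]
after L3 α=1/5: [341/3, 838/5, 235/3]
after L4 α=6/7: [1979/21, 1438/35, 1675/21]
after L5 α=0: [1979/21, 1438/35, 1675/21]
→ [94, 41, 80]

(3,2) stack=L1,L2,L3,L4,L5; from [0,0,0]:
+L1 (α=3/5) → [39, 3, 582/5]
+L2 (α=1/7) → [387/7, 10, 3602/35]
+L3 (α=1/2) → [1717/14, 231/2, 6246/35]
+L4 (α=5/7) → [5392/49, 1376/7, 52217/245]
+L5 (α=1/2) → [3970/49, 1817/14, 54896/245]
→ [81, 130, 224]

(1,2) stack=L1,L2,L3,L4,L5,L6; from [0,0,0]:
after L1 α=1/3: [79, 79, 41]
after L2 α=1/3: [286/3, 80, 124/3]
after L3 α=1/4: [419/4, 209/2, 93]
after L4 α=1/2: [1187/8, 285/4, 123/2]
after L5 α=1: [143, 191, 129]
after L6 α=1/5: [782/5, 164, 747/5]
= [156, 164, 149]

at x=0,y=2 over L1,L2,L3,L4,L5,L6:
+L1 (α=1) → [67, 178, 214]
+L2 (α=3/5) → [46, 842/5, 1082/5]
+L3 (α=5/7) → [692/7, 7384/35, 4439/35]
+L4 (α=1/2) → [1137/7, 9169/70, 4617/35]
+L5 (α=3/5) → [1488/7, 32899/175, 32964/175]
+L6 (α=1/2) → [2923/14, 18987/175, 50989/350]
= [209, 108, 146]

(0,1) stack=L1,L2,L3,L4,L5,L6; from [0,0,0]:
after L1 α=7/8: [567/4, 525/8, 623/4]
after L2 α=0: [567/4, 525/8, 623/4]
after L3 α=2/5: [2213/20, 5431/40, 409/4]
after L4 α=1/5: [3088/25, 7671/50, 658/5]
after L5 α=1: [123, 172, 240]
after L6 α=1/2: [347/2, 213, 347/2]
rounded: [174, 213, 174]


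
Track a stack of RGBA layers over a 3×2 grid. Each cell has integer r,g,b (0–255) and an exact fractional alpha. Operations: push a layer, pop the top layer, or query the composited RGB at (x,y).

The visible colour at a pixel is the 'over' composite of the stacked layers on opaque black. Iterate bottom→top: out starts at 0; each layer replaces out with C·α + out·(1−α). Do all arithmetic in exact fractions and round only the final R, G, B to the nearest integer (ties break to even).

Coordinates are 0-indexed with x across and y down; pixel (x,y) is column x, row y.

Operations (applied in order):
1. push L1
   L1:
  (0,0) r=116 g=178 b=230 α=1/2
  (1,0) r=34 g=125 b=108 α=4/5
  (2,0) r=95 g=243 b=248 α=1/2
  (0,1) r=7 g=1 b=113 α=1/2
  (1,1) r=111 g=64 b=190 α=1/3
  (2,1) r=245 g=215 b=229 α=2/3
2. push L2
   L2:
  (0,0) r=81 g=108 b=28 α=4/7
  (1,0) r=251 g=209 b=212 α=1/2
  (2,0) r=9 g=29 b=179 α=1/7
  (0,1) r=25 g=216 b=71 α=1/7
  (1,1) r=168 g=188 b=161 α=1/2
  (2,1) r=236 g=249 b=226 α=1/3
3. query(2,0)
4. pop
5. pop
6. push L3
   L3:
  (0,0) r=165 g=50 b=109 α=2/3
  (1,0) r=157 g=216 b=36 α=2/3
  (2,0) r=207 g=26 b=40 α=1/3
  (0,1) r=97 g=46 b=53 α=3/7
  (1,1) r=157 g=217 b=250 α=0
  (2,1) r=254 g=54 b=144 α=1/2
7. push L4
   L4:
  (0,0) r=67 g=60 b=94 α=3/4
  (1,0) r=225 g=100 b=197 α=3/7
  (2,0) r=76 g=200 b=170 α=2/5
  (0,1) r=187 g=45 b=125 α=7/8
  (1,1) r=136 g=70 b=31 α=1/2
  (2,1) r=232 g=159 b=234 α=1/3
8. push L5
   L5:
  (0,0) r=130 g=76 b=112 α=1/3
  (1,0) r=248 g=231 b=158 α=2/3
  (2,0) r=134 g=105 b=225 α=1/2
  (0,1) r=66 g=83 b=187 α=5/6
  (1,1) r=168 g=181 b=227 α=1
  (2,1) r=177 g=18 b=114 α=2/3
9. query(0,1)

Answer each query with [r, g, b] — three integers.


(2,0) stack=L1,L2; from [0,0,0]:
after L1 α=1/2: [95/2, 243/2, 124]
after L2 α=1/7: [42, 758/7, 923/7]
rounded: [42, 108, 132]

at x=0,y=1 over L3,L4,L5:
+L3 (α=3/7) → [291/7, 138/7, 159/7]
+L4 (α=7/8) → [4727/28, 2343/56, 1571/14]
+L5 (α=5/6) → [13967/168, 25583/336, 4887/28]
= [83, 76, 175]


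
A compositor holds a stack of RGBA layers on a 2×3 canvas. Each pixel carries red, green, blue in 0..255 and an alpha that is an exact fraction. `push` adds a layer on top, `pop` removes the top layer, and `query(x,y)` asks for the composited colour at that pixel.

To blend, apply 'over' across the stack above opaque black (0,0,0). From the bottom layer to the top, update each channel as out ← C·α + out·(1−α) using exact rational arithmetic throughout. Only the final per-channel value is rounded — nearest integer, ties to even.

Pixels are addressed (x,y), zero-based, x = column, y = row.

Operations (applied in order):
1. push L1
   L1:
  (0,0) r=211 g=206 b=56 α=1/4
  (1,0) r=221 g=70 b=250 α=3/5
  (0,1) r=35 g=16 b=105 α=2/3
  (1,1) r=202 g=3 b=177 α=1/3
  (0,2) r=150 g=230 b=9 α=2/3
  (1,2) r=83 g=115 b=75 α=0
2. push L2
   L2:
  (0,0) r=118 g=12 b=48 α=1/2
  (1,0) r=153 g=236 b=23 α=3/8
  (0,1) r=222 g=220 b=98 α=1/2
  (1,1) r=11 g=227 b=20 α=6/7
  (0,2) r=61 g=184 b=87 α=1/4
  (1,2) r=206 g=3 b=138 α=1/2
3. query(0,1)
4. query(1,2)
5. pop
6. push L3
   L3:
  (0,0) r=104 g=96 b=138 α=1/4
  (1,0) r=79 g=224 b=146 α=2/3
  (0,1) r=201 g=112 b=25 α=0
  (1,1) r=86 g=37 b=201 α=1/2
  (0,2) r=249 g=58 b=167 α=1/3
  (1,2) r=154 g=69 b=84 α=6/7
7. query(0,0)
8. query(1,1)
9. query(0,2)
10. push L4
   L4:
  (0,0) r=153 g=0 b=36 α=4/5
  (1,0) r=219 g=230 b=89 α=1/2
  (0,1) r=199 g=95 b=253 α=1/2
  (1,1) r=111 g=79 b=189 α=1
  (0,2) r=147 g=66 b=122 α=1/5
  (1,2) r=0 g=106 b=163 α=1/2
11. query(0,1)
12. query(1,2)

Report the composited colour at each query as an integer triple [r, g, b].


query (0,1) [L1,L2] — begin 0,0,0
L1 α=2/3: [70/3, 32/3, 70]
L2 α=1/2: [368/3, 346/3, 84]
rounded: [123, 115, 84]

at x=1,y=2 over L1,L2:
L1 α=0: [0, 0, 0]
L2 α=1/2: [103, 3/2, 69]
= [103, 2, 69]

(0,0) stack=L1,L3; from [0,0,0]:
after L1 α=1/4: [211/4, 103/2, 14]
after L3 α=1/4: [1049/16, 501/8, 45]
= [66, 63, 45]

(1,1) stack=L1,L3; from [0,0,0]:
+L1 (α=1/3) → [202/3, 1, 59]
+L3 (α=1/2) → [230/3, 19, 130]
→ [77, 19, 130]

(0,2) stack=L1,L3; from [0,0,0]:
L1 α=2/3: [100, 460/3, 6]
L3 α=1/3: [449/3, 1094/9, 179/3]
rounded: [150, 122, 60]

at x=0,y=1 over L1,L3,L4:
L1 α=2/3: [70/3, 32/3, 70]
L3 α=0: [70/3, 32/3, 70]
L4 α=1/2: [667/6, 317/6, 323/2]
rounded: [111, 53, 162]

at x=1,y=2 over L1,L3,L4:
after L1 α=0: [0, 0, 0]
after L3 α=6/7: [132, 414/7, 72]
after L4 α=1/2: [66, 578/7, 235/2]
= [66, 83, 118]


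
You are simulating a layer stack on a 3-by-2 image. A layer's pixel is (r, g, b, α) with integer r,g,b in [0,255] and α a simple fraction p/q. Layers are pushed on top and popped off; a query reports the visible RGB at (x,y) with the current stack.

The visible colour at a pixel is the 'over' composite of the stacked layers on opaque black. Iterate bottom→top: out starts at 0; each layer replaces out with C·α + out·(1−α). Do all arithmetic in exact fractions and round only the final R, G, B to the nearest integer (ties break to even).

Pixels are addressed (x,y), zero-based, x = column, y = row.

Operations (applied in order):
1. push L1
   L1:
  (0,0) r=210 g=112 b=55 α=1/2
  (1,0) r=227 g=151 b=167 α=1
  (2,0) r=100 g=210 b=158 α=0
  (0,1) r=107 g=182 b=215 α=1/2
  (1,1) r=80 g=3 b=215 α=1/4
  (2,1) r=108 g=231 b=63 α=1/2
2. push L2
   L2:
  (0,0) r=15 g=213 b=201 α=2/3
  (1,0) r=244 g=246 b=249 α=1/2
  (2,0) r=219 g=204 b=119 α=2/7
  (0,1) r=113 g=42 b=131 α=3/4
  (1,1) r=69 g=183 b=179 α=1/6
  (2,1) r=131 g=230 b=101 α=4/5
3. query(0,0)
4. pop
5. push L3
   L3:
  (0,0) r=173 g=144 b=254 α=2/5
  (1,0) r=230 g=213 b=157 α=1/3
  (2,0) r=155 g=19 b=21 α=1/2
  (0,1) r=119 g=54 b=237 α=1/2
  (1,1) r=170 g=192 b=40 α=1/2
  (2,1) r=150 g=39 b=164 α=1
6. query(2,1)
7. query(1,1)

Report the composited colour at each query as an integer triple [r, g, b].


at x=0,y=0 over L1,L2:
L1 α=1/2: [105, 56, 55/2]
L2 α=2/3: [45, 482/3, 859/6]
→ [45, 161, 143]

(2,1) stack=L1,L3; from [0,0,0]:
+L1 (α=1/2) → [54, 231/2, 63/2]
+L3 (α=1) → [150, 39, 164]
rounded: [150, 39, 164]

query (1,1) [L1,L3] — begin 0,0,0
+L1 (α=1/4) → [20, 3/4, 215/4]
+L3 (α=1/2) → [95, 771/8, 375/8]
→ [95, 96, 47]


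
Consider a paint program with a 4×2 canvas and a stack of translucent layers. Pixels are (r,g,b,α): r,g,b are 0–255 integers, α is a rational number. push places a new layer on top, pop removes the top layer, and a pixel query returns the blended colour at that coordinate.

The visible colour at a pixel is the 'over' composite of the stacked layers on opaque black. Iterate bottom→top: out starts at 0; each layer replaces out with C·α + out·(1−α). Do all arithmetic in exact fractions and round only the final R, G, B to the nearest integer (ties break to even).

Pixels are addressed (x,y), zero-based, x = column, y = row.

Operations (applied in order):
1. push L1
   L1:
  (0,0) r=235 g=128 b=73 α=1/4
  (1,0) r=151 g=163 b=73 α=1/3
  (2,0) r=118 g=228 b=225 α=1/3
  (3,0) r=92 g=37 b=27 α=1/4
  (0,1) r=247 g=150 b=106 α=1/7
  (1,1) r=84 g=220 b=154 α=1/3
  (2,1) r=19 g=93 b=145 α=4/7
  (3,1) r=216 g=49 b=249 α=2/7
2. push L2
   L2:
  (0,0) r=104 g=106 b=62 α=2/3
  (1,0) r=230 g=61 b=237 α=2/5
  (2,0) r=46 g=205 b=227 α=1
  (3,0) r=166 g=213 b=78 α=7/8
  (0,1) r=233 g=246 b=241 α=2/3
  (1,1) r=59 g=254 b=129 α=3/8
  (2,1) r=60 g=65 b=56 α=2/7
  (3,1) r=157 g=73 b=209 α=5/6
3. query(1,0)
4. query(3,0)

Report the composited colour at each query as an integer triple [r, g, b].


query (1,0) [L1,L2] — begin 0,0,0
after L1 α=1/3: [151/3, 163/3, 73/3]
after L2 α=2/5: [611/5, 57, 547/5]
= [122, 57, 109]

at x=3,y=0 over L1,L2:
+L1 (α=1/4) → [23, 37/4, 27/4]
+L2 (α=7/8) → [1185/8, 6001/32, 2211/32]
rounded: [148, 188, 69]


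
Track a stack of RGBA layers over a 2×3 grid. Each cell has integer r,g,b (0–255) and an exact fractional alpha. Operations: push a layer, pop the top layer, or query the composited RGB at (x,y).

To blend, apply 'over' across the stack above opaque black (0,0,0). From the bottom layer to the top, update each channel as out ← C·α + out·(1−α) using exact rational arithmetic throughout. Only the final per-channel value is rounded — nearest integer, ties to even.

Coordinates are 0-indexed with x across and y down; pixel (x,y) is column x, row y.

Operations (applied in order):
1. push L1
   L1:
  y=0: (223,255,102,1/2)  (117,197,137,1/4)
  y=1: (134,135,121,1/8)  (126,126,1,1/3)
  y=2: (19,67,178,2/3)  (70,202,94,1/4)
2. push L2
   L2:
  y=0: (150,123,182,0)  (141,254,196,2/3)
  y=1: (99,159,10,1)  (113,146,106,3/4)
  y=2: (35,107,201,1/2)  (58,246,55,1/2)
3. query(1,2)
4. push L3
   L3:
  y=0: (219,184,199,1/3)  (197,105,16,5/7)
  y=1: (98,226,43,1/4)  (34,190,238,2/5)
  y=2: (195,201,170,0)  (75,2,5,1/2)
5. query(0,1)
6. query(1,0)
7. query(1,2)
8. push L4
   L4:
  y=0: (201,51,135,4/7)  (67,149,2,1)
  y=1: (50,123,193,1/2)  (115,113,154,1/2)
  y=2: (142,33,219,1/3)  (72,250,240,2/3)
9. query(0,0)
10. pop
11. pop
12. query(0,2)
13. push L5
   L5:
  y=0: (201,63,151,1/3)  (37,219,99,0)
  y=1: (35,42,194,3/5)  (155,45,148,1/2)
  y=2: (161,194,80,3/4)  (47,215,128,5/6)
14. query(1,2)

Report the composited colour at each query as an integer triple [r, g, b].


query (1,2) [L1,L2] — begin 0,0,0
+L1 (α=1/4) → [35/2, 101/2, 47/2]
+L2 (α=1/2) → [151/4, 593/4, 157/4]
rounded: [38, 148, 39]

(0,1) stack=L1,L2,L3; from [0,0,0]:
+L1 (α=1/8) → [67/4, 135/8, 121/8]
+L2 (α=1) → [99, 159, 10]
+L3 (α=1/4) → [395/4, 703/4, 73/4]
→ [99, 176, 18]

query (1,0) [L1,L2,L3] — begin 0,0,0
after L1 α=1/4: [117/4, 197/4, 137/4]
after L2 α=2/3: [415/4, 743/4, 1705/12]
after L3 α=5/7: [2385/14, 1793/14, 2185/42]
→ [170, 128, 52]

(1,2) stack=L1,L2,L3; from [0,0,0]:
L1 α=1/4: [35/2, 101/2, 47/2]
L2 α=1/2: [151/4, 593/4, 157/4]
L3 α=1/2: [451/8, 601/8, 177/8]
= [56, 75, 22]

(0,0) stack=L1,L2,L3,L4; from [0,0,0]:
after L1 α=1/2: [223/2, 255/2, 51]
after L2 α=0: [223/2, 255/2, 51]
after L3 α=1/3: [442/3, 439/3, 301/3]
after L4 α=4/7: [178, 643/7, 841/7]
= [178, 92, 120]

at x=0,y=2 over L1,L2:
after L1 α=2/3: [38/3, 134/3, 356/3]
after L2 α=1/2: [143/6, 455/6, 959/6]
= [24, 76, 160]

(1,2) stack=L1,L2,L5; from [0,0,0]:
after L1 α=1/4: [35/2, 101/2, 47/2]
after L2 α=1/2: [151/4, 593/4, 157/4]
after L5 α=5/6: [1091/24, 1631/8, 2717/24]
→ [45, 204, 113]


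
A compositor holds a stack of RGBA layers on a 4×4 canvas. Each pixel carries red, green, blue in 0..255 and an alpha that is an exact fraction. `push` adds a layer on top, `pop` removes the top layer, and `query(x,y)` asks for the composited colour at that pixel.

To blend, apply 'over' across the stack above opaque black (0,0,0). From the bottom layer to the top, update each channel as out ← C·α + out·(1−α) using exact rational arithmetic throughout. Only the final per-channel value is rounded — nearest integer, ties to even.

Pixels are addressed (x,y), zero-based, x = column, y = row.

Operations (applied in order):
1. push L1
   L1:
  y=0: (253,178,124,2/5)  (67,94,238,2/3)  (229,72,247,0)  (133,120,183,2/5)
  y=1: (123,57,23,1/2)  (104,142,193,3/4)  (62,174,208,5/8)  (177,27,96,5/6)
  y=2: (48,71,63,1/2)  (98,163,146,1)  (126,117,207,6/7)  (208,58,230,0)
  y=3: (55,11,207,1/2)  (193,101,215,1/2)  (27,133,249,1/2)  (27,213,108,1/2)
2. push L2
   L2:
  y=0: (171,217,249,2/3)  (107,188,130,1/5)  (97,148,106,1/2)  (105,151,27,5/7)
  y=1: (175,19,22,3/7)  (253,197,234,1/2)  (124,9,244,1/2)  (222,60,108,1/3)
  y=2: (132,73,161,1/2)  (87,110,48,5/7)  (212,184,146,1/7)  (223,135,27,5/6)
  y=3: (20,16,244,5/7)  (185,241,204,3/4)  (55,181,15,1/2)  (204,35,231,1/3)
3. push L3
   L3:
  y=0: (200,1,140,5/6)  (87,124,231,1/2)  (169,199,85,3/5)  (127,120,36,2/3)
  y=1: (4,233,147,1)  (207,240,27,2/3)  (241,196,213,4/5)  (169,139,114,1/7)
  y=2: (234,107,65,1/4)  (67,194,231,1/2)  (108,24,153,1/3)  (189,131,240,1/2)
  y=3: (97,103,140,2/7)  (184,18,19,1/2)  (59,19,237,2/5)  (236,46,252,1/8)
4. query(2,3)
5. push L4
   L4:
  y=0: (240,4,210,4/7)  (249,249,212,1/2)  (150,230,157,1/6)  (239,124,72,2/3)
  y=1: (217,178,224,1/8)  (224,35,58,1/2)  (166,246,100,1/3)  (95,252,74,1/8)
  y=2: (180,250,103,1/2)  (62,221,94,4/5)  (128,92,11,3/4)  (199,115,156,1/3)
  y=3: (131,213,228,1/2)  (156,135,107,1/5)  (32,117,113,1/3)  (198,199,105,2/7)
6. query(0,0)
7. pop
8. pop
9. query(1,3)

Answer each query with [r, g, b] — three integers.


query (2,3) [L1,L2,L3] — begin 0,0,0
+L1 (α=1/2) → [27/2, 133/2, 249/2]
+L2 (α=1/2) → [137/4, 495/4, 279/4]
+L3 (α=2/5) → [883/20, 1637/20, 2733/20]
rounded: [44, 82, 137]

query (0,0) [L1,L2,L3,L4] — begin 0,0,0
after L1 α=2/5: [506/5, 356/5, 248/5]
after L2 α=2/3: [2216/15, 842/5, 2738/15]
after L3 α=5/6: [8608/45, 289/10, 6619/45]
after L4 α=4/7: [23008/105, 1027/70, 19219/105]
= [219, 15, 183]

query (1,3) [L1,L2] — begin 0,0,0
after L1 α=1/2: [193/2, 101/2, 215/2]
after L2 α=3/4: [1303/8, 1547/8, 1439/8]
→ [163, 193, 180]


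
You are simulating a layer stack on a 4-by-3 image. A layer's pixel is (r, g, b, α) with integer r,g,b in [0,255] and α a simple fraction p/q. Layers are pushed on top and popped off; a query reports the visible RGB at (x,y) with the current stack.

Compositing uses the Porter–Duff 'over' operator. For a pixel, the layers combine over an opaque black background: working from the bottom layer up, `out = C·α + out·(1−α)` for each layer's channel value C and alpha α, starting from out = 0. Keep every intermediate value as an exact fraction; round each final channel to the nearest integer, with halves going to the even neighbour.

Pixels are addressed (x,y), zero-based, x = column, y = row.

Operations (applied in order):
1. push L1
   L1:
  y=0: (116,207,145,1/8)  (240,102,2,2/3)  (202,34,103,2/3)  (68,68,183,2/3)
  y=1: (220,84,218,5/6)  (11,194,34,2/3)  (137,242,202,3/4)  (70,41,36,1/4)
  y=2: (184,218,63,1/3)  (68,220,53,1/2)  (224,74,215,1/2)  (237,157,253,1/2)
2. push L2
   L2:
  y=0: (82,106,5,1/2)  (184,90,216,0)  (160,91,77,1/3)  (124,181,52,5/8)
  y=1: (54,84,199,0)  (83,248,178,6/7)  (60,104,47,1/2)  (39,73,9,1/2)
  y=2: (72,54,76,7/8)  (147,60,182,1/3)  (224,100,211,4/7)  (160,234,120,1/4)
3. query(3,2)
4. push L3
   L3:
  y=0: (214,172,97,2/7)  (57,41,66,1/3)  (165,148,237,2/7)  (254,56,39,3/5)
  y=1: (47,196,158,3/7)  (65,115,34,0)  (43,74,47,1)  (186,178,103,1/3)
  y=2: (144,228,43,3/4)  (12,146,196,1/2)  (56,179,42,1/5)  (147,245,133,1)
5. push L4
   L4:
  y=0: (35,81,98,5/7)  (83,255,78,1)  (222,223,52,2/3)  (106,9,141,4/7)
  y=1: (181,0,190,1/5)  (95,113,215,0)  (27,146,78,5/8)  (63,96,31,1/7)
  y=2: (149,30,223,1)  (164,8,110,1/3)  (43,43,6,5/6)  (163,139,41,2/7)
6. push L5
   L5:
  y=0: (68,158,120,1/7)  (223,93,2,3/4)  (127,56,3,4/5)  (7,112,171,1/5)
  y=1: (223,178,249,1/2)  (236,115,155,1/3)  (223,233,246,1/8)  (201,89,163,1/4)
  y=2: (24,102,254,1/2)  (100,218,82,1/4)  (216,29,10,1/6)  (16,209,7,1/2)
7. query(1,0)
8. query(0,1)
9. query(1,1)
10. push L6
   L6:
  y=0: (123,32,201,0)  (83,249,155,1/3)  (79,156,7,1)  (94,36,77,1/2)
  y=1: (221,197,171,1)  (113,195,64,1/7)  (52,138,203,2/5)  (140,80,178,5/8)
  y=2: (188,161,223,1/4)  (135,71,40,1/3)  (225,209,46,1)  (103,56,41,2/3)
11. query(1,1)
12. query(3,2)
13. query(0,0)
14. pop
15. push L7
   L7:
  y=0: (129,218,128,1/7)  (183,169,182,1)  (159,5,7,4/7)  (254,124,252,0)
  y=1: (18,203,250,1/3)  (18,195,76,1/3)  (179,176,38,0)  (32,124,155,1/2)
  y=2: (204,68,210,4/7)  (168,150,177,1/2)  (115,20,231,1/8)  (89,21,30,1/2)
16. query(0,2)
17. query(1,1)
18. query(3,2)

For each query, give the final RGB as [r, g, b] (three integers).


(3,2) stack=L1,L2; from [0,0,0]:
L1 α=1/2: [237/2, 157/2, 253/2]
L2 α=1/4: [1031/8, 939/8, 999/8]
rounded: [129, 117, 125]

(1,0) stack=L1,L2,L3,L4,L5; from [0,0,0]:
+L1 (α=2/3) → [160, 68, 4/3]
+L2 (α=0) → [160, 68, 4/3]
+L3 (α=1/3) → [377/3, 59, 206/9]
+L4 (α=1) → [83, 255, 78]
+L5 (α=3/4) → [188, 267/2, 21]
→ [188, 134, 21]

at x=0,y=1 over L1,L2,L3,L4,L5:
L1 α=5/6: [550/3, 70, 545/3]
L2 α=0: [550/3, 70, 545/3]
L3 α=3/7: [2623/21, 124, 3602/21]
L4 α=1/5: [14293/105, 496/5, 18398/105]
L5 α=1/2: [18854/105, 693/5, 44543/210]
→ [180, 139, 212]

query (1,1) [L1,L2,L3,L4,L5] — begin 0,0,0
after L1 α=2/3: [22/3, 388/3, 68/3]
after L2 α=6/7: [1516/21, 4852/21, 3272/21]
after L3 α=0: [1516/21, 4852/21, 3272/21]
after L4 α=0: [1516/21, 4852/21, 3272/21]
after L5 α=1/3: [7988/63, 12119/63, 9799/63]
→ [127, 192, 156]

at x=1,y=1 over L1,L2,L3,L4,L5,L6:
L1 α=2/3: [22/3, 388/3, 68/3]
L2 α=6/7: [1516/21, 4852/21, 3272/21]
L3 α=0: [1516/21, 4852/21, 3272/21]
L4 α=0: [1516/21, 4852/21, 3272/21]
L5 α=1/3: [7988/63, 12119/63, 9799/63]
L6 α=1/7: [18349/147, 28333/147, 20942/147]
→ [125, 193, 142]

query (3,2) [L1,L2,L3,L4,L5,L6] — begin 0,0,0
+L1 (α=1/2) → [237/2, 157/2, 253/2]
+L2 (α=1/4) → [1031/8, 939/8, 999/8]
+L3 (α=1) → [147, 245, 133]
+L4 (α=2/7) → [1061/7, 1503/7, 747/7]
+L5 (α=1/2) → [1173/14, 1483/7, 398/7]
+L6 (α=2/3) → [4057/42, 2267/21, 324/7]
→ [97, 108, 46]

at x=0,y=0 over L1,L2,L3,L4,L5,L6:
after L1 α=1/8: [29/2, 207/8, 145/8]
after L2 α=1/2: [193/4, 1055/16, 185/16]
after L3 α=2/7: [2677/28, 10779/112, 4029/112]
after L4 α=5/7: [5127/98, 33459/392, 31469/392]
after L5 α=1/7: [18713/343, 131345/1372, 117927/1372]
after L6 α=0: [18713/343, 131345/1372, 117927/1372]
→ [55, 96, 86]

at x=0,y=2 over L1,L2,L3,L4,L5,L7:
L1 α=1/3: [184/3, 218/3, 21]
L2 α=7/8: [212/3, 169/3, 553/8]
L3 α=3/4: [377/3, 2221/12, 1585/32]
L4 α=1: [149, 30, 223]
L5 α=1/2: [173/2, 66, 477/2]
L7 α=4/7: [2151/14, 470/7, 3111/14]
→ [154, 67, 222]

at x=1,y=1 over L1,L2,L3,L4,L5,L7:
after L1 α=2/3: [22/3, 388/3, 68/3]
after L2 α=6/7: [1516/21, 4852/21, 3272/21]
after L3 α=0: [1516/21, 4852/21, 3272/21]
after L4 α=0: [1516/21, 4852/21, 3272/21]
after L5 α=1/3: [7988/63, 12119/63, 9799/63]
after L7 α=1/3: [17110/189, 36523/189, 24386/189]
→ [91, 193, 129]

query (3,2) [L1,L2,L3,L4,L5,L7] — begin 0,0,0
+L1 (α=1/2) → [237/2, 157/2, 253/2]
+L2 (α=1/4) → [1031/8, 939/8, 999/8]
+L3 (α=1) → [147, 245, 133]
+L4 (α=2/7) → [1061/7, 1503/7, 747/7]
+L5 (α=1/2) → [1173/14, 1483/7, 398/7]
+L7 (α=1/2) → [2419/28, 815/7, 304/7]
rounded: [86, 116, 43]


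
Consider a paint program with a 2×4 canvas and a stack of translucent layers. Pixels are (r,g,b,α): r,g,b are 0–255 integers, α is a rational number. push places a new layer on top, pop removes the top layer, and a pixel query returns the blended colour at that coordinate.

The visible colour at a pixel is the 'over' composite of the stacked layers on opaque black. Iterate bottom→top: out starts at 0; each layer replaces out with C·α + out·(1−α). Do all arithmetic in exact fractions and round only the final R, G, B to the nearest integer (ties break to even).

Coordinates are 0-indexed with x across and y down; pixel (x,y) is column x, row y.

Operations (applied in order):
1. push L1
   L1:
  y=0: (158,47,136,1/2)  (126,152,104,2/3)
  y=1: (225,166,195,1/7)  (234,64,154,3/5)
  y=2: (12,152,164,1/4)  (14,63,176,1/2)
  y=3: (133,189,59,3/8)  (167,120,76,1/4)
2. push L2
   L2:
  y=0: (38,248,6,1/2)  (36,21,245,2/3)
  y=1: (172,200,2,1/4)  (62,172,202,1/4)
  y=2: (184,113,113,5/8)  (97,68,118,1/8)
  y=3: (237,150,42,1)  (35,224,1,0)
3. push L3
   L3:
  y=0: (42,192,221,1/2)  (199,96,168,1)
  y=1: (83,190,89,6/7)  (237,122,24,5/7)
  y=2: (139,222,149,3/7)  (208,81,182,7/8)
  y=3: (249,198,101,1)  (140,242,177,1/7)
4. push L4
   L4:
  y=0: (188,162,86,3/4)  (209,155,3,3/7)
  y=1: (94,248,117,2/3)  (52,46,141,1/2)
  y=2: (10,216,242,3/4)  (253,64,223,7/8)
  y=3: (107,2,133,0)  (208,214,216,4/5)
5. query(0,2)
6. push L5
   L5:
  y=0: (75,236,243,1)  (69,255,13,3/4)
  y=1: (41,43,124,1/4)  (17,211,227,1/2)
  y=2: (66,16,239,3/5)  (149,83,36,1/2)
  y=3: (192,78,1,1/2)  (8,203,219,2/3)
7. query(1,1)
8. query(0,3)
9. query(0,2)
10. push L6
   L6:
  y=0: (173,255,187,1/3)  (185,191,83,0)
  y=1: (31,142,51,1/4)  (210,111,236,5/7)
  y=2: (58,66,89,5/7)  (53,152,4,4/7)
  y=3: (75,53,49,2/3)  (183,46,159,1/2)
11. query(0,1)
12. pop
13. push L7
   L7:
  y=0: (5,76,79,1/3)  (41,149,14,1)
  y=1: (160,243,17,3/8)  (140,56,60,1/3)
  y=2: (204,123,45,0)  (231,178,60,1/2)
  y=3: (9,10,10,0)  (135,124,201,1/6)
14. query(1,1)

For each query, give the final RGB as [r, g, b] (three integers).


at x=0,y=2 over L1,L2,L3,L4:
after L1 α=1/4: [3, 38, 41]
after L2 α=5/8: [929/8, 679/8, 86]
after L3 α=3/7: [1763/14, 2011/14, 113]
after L4 α=3/4: [2183/56, 11083/56, 839/4]
= [39, 198, 210]

at x=1,y=1 over L1,L2,L3,L4,L5:
L1 α=3/5: [702/5, 192/5, 462/5]
L2 α=1/4: [604/5, 359/5, 599/5]
L3 α=5/7: [1019/5, 3768/35, 1798/35]
L4 α=1/2: [1279/10, 2689/35, 6733/70]
L5 α=1/2: [1449/20, 5037/35, 22623/140]
→ [72, 144, 162]

at x=0,y=3 over L1,L2,L3,L4,L5:
+L1 (α=3/8) → [399/8, 567/8, 177/8]
+L2 (α=1) → [237, 150, 42]
+L3 (α=1) → [249, 198, 101]
+L4 (α=0) → [249, 198, 101]
+L5 (α=1/2) → [441/2, 138, 51]
→ [220, 138, 51]

at x=0,y=2 over L1,L2,L3,L4,L5:
after L1 α=1/4: [3, 38, 41]
after L2 α=5/8: [929/8, 679/8, 86]
after L3 α=3/7: [1763/14, 2011/14, 113]
after L4 α=3/4: [2183/56, 11083/56, 839/4]
after L5 α=3/5: [7727/140, 12427/140, 2273/10]
rounded: [55, 89, 227]

at x=0,y=1 over L1,L2,L3,L4,L5,L6:
after L1 α=1/7: [225/7, 166/7, 195/7]
after L2 α=1/4: [1879/28, 949/14, 599/28]
after L3 α=6/7: [15823/196, 16909/98, 15551/196]
after L4 α=2/3: [17557/196, 21839/98, 61415/588]
after L5 α=1/4: [60707/784, 69731/392, 85719/784]
after L6 α=1/4: [206425/3136, 264857/1568, 297141/3136]
→ [66, 169, 95]

(1,1) stack=L1,L2,L3,L4,L5,L7; from [0,0,0]:
L1 α=3/5: [702/5, 192/5, 462/5]
L2 α=1/4: [604/5, 359/5, 599/5]
L3 α=5/7: [1019/5, 3768/35, 1798/35]
L4 α=1/2: [1279/10, 2689/35, 6733/70]
L5 α=1/2: [1449/20, 5037/35, 22623/140]
L7 α=1/3: [2849/30, 12034/105, 8941/70]
→ [95, 115, 128]
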